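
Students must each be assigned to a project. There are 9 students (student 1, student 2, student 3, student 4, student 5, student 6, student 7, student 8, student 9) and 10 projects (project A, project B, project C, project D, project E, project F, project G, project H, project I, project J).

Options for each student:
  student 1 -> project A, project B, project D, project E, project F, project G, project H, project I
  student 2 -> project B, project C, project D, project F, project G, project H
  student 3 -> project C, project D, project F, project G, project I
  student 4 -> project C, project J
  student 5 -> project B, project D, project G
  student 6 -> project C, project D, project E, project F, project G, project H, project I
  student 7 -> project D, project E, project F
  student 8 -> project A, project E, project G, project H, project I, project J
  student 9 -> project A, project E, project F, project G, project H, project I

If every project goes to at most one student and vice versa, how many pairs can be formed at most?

One maximum matching: student 1-project A, student 2-project C, student 3-project F, student 4-project J, student 5-project B, student 6-project H, student 7-project E, student 8-project I, student 9-project G.
This saturates every student, so 9 is the maximum.

9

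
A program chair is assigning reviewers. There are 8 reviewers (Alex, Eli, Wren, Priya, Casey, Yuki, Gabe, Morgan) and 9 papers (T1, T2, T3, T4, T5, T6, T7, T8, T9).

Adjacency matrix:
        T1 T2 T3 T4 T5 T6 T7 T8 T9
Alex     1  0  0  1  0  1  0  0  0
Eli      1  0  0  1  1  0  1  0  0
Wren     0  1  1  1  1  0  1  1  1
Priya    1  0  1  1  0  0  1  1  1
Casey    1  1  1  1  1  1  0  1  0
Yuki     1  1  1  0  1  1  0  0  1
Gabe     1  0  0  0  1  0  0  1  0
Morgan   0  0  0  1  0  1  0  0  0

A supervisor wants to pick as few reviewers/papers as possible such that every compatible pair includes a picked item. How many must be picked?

8

The 8 edges Alex–T1, Eli–T5, Wren–T9, Priya–T7, Casey–T4, Yuki–T3, Gabe–T8, Morgan–T6 form a matching, so any vertex cover needs at least 8 vertices (one per matched edge).
Conversely {Alex, Eli, Wren, Priya, Casey, Yuki, Gabe, Morgan} meets every edge and has exactly 8 vertices, so 8 is optimal.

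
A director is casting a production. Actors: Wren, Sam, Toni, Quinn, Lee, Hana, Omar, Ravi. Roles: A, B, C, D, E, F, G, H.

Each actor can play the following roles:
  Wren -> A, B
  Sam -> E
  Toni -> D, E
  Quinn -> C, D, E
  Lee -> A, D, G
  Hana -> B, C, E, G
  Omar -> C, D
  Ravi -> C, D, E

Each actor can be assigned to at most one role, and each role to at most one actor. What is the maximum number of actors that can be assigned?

6

One maximum matching: Wren–A, Sam–E, Toni–D, Quinn–C, Lee–G, Hana–B.
The set {Sam, Toni, Quinn, Omar, Ravi} has only 3 neighbours ({C, D, E}), so by Hall's theorem at most 6 of the 8 actors can be matched.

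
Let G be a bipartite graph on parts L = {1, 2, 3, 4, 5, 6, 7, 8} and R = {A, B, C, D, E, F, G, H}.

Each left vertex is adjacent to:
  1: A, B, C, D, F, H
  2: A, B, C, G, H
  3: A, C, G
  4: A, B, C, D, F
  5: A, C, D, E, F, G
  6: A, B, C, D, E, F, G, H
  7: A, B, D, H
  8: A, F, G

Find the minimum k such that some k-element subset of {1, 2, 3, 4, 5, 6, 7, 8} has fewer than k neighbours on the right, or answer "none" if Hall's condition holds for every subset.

none

A matching saturating every left vertex exists, for instance 1→H, 2→G, 3→C, 4→A, 5→E, 6→B, 7→D, 8→F.
By Hall's marriage theorem, this means |N(S)| ≥ |S| for every subset S, so no violating subset exists.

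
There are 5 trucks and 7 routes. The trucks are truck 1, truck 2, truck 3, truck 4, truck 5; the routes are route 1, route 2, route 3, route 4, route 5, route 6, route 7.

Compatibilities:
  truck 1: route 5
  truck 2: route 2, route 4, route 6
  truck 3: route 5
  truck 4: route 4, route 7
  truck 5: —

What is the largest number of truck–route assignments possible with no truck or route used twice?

A valid assignment of size 3: truck 1–route 5, truck 2–route 2, truck 4–route 7.
The set {truck 1, truck 3, truck 5} has only 1 neighbour ({route 5}), so by Hall's theorem at most 3 of the 5 trucks can be matched.

3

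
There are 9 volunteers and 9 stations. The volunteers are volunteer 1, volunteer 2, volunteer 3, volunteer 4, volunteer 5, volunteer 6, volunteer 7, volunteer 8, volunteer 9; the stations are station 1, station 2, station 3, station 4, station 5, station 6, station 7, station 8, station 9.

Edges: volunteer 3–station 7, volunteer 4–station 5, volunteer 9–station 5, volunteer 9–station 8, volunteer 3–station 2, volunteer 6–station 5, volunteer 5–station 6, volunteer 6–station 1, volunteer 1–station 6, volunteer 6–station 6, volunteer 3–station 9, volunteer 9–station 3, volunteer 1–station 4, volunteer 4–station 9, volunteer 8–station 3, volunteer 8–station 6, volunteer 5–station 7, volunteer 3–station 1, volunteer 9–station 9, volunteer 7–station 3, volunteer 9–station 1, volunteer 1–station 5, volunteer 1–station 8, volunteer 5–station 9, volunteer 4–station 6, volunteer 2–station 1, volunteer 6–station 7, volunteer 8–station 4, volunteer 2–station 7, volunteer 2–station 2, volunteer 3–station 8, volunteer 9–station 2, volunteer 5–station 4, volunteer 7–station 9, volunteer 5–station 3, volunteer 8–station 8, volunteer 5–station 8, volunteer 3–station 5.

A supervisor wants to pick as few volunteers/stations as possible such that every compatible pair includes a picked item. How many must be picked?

{volunteer 1, volunteer 2, volunteer 3, volunteer 4, volunteer 5, volunteer 6, volunteer 7, volunteer 8, volunteer 9} is a vertex cover of size 9: every edge has an endpoint in this set.
No smaller cover exists because volunteer 1–station 5, volunteer 2–station 1, volunteer 3–station 7, volunteer 4–station 9, volunteer 5–station 8, volunteer 6–station 6, volunteer 7–station 3, volunteer 8–station 4, volunteer 9–station 2 is a matching of size 9, and a cover must include an endpoint of each of these disjoint edges (König's theorem).

9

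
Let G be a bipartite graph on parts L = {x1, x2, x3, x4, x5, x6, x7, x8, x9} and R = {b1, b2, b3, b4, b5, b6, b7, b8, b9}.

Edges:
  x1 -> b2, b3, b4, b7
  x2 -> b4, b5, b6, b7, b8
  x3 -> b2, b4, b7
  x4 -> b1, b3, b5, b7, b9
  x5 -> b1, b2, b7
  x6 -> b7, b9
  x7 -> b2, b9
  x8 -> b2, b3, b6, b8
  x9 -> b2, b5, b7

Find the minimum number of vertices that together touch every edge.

9

The 9 edges x1–b3, x2–b6, x3–b4, x4–b7, x5–b1, x6–b9, x7–b2, x8–b8, x9–b5 form a matching, so any vertex cover needs at least 9 vertices (one per matched edge).
Conversely {x1, x2, x3, x4, x5, x6, x7, x8, x9} meets every edge and has exactly 9 vertices, so 9 is optimal.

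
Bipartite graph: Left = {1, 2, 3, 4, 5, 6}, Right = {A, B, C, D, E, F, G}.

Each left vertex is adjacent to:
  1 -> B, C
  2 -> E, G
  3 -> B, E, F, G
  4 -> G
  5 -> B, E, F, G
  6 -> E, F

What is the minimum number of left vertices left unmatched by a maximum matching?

One maximum matching: 1-C, 2-E, 3-F, 4-G, 5-B.
The set {2, 3, 4, 5, 6} has only 4 neighbours ({B, E, F, G}), so by Hall's theorem at most 5 of the 6 left vertices can be matched.
That matches 5 of the 6, leaving 1 unmatched; no matching can do better.

1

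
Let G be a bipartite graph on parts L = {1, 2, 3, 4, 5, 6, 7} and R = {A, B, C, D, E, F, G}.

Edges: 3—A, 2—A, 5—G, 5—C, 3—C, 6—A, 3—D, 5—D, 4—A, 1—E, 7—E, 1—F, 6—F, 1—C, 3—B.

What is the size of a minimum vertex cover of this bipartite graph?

6

The 6 edges 1–C, 2–A, 3–B, 5–G, 6–F, 7–E form a matching, so any vertex cover needs at least 6 vertices (one per matched edge).
Conversely {1, 3, 5, 6, 7, A} meets every edge and has exactly 6 vertices, so 6 is optimal.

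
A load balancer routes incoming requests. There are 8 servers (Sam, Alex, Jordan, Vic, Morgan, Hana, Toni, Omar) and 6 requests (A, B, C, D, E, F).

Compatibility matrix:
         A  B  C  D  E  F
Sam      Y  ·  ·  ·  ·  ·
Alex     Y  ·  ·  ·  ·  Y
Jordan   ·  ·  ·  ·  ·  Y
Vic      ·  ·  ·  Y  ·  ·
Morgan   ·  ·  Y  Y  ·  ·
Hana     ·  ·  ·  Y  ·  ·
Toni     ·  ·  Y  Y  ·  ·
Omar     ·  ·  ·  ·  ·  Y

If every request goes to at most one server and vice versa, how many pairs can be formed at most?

4

A valid assignment of size 4: Sam→A, Alex→F, Vic→D, Morgan→C.
The set {Sam, Alex, Jordan, Vic, Morgan, Hana, Toni, Omar} has only 4 neighbours ({A, C, D, F}), so by Hall's theorem at most 4 of the 8 servers can be matched.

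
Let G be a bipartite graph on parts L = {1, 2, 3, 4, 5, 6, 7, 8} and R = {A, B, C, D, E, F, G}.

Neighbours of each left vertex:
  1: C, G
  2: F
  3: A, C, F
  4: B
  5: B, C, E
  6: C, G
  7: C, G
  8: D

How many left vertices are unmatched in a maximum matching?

1

For example, pair 1-G, 2-F, 3-A, 4-B, 5-E, 6-C, 8-D.
The set {1, 6, 7} has only 2 neighbours ({C, G}), so by Hall's theorem at most 7 of the 8 left vertices can be matched.
That matches 7 of the 8, leaving 1 unmatched; no matching can do better.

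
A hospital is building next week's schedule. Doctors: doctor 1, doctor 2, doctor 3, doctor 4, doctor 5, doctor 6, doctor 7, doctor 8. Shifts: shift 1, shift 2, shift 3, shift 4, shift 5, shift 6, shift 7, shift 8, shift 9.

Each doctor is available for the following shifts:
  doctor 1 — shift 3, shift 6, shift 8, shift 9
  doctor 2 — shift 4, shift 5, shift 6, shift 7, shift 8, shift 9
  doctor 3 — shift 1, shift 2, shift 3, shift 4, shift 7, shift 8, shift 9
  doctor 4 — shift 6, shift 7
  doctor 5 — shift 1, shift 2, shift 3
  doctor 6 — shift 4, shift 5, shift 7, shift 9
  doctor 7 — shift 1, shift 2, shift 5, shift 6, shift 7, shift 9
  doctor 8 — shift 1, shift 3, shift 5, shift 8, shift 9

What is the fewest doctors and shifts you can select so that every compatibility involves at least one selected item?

8

{doctor 1, doctor 2, doctor 3, doctor 4, doctor 5, doctor 6, doctor 7, doctor 8} is a vertex cover of size 8: every edge has an endpoint in this set.
No smaller cover exists because doctor 1–shift 3, doctor 2–shift 9, doctor 3–shift 8, doctor 4–shift 6, doctor 5–shift 2, doctor 6–shift 4, doctor 7–shift 7, doctor 8–shift 5 is a matching of size 8, and a cover must include an endpoint of each of these disjoint edges (König's theorem).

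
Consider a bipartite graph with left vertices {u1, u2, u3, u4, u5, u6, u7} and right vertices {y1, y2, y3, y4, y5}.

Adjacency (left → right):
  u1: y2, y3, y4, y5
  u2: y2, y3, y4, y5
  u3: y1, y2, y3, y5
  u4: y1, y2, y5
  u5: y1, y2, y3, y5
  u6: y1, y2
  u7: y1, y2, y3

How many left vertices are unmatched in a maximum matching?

2

One maximum matching: u1-y4, u2-y5, u3-y1, u4-y2, u5-y3.
The set {u1, u2, u3, u4, u5, u6, u7} has only 5 neighbours ({y1, y2, y3, y4, y5}), so by Hall's theorem at most 5 of the 7 left vertices can be matched.
That matches 5 of the 7, leaving 2 unmatched; no matching can do better.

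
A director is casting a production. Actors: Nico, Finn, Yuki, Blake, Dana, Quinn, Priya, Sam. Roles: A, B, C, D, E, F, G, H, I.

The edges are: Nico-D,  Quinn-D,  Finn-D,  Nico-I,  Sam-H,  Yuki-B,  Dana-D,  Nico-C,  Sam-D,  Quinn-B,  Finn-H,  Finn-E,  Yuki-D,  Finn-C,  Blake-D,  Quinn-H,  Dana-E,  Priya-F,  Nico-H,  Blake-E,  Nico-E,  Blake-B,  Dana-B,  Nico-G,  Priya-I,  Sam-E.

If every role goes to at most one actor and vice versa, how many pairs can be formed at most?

For example, pair Nico→G, Finn→C, Yuki→D, Blake→E, Dana→B, Quinn→H, Priya→F.
The set {Yuki, Blake, Dana, Quinn, Sam} has only 4 neighbours ({B, D, E, H}), so by Hall's theorem at most 7 of the 8 actors can be matched.

7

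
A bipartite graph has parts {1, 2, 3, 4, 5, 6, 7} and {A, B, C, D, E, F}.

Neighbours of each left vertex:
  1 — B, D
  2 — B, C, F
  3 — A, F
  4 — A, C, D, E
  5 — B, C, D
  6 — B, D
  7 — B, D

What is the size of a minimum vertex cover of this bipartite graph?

6

{2, 3, 4, 5, B, D} is a vertex cover of size 6: every edge has an endpoint in this set.
No smaller cover exists because 1–D, 2–F, 3–A, 4–E, 5–C, 6–B is a matching of size 6, and a cover must include an endpoint of each of these disjoint edges (König's theorem).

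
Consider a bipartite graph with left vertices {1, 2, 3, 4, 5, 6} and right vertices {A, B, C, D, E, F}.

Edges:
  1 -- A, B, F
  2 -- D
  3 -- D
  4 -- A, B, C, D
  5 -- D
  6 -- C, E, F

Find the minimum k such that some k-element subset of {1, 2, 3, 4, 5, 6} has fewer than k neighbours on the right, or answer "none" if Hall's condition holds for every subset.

2

Take S = {2, 3}. Its neighbourhood is {D}, so |N(S)| = 1 < |S| = 2.
No single vertex violates Hall's condition since each has at least one neighbour, so 2 is the minimum.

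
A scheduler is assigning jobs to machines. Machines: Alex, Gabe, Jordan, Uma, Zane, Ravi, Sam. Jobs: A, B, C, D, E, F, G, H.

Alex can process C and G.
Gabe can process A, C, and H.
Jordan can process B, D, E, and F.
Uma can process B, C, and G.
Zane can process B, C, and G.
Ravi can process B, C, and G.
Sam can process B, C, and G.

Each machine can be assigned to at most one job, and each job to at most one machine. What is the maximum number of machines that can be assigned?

One maximum matching: Alex-G, Gabe-H, Jordan-E, Uma-C, Zane-B.
The set {Alex, Uma, Zane, Ravi, Sam} has only 3 neighbours ({B, C, G}), so by Hall's theorem at most 5 of the 7 machines can be matched.

5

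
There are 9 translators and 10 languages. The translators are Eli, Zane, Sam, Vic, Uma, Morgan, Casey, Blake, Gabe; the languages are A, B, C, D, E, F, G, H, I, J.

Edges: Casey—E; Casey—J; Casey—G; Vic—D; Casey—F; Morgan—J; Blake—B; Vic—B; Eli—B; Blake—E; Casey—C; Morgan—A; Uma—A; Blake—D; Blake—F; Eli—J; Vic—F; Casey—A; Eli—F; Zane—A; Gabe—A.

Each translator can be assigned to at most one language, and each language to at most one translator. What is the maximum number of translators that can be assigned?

One maximum matching: Eli–F, Zane–A, Vic–D, Morgan–J, Casey–G, Blake–B.
The set {Zane, Sam, Uma, Gabe} has only 1 neighbour ({A}), so by Hall's theorem at most 6 of the 9 translators can be matched.

6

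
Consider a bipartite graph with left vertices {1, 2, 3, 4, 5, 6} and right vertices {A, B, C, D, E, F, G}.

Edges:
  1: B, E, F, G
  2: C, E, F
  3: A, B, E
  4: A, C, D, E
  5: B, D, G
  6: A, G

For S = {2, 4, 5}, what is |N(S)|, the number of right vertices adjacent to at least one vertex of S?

The union of neighbours of {2, 4, 5} is {A, B, C, D, E, F, G}, which has 7 elements.
Since |N(S)| = 7 ≥ |S| = 3, Hall's condition holds for this subset.

7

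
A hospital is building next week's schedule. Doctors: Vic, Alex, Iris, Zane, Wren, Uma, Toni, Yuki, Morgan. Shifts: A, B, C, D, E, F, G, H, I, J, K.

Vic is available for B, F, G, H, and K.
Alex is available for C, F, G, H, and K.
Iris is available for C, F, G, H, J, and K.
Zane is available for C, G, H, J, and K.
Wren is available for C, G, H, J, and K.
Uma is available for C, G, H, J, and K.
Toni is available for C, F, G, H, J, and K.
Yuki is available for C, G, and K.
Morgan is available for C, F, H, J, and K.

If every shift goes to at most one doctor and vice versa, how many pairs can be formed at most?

7

For example, pair Vic–B, Alex–C, Iris–F, Zane–H, Wren–K, Uma–G, Toni–J.
The set {Alex, Iris, Zane, Wren, Uma, Toni, Yuki, Morgan} has only 6 neighbours ({C, F, G, H, J, K}), so by Hall's theorem at most 7 of the 9 doctors can be matched.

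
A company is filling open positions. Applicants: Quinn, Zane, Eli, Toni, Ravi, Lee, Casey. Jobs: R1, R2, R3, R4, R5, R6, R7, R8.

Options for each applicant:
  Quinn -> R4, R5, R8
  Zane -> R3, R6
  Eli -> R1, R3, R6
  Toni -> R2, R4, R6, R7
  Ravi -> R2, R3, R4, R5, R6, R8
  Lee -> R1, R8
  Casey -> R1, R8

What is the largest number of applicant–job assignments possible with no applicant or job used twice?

7

One maximum matching: Quinn–R4, Zane–R3, Eli–R6, Toni–R7, Ravi–R2, Lee–R1, Casey–R8.
All 7 applicants are matched, so no larger matching exists.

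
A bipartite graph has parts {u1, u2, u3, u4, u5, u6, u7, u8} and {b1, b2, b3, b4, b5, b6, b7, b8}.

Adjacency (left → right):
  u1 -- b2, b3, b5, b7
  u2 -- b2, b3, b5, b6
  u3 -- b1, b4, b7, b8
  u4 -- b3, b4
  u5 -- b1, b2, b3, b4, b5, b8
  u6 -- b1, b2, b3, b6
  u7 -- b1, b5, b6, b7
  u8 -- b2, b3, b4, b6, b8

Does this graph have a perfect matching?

Yes

One maximum matching: u1–b3, u2–b2, u3–b7, u4–b4, u5–b1, u6–b6, u7–b5, u8–b8.
Every left vertex is matched, so this is a perfect matching.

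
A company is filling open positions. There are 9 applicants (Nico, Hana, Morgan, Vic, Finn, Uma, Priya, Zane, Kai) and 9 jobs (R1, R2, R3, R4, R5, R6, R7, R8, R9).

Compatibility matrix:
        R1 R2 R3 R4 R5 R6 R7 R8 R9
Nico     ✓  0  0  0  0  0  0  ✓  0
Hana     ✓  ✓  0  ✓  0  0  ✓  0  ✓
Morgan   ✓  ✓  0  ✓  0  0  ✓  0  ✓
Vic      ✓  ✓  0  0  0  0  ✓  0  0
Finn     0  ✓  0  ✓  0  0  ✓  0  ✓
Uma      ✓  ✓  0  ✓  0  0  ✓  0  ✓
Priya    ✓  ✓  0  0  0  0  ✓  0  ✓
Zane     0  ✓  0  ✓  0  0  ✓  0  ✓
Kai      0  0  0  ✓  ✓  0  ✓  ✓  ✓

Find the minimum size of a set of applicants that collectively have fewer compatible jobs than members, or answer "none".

Take S = {Hana, Morgan, Vic, Finn, Uma, Priya}. Its neighbourhood is {R1, R2, R4, R7, R9}, so |N(S)| = 5 < |S| = 6.
Every subset of size less than 6 has at least as many neighbours as members, so 6 is the minimum.

6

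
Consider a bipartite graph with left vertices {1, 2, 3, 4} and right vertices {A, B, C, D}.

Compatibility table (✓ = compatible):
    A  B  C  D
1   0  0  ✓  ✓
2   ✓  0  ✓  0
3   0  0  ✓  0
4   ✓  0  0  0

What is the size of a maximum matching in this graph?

One maximum matching: 1→D, 2→A, 3→C.
The set {2, 3, 4} has only 2 neighbours ({A, C}), so by Hall's theorem at most 3 of the 4 left vertices can be matched.

3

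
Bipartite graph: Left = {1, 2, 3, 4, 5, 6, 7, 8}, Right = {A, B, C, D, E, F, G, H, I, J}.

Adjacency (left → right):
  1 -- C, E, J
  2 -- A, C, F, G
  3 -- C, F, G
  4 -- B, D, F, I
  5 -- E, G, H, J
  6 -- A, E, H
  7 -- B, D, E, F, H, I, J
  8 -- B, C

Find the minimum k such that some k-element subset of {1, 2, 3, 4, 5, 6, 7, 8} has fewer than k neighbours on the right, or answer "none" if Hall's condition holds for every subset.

A matching saturating every left vertex exists, for instance 1→E, 2→C, 3→G, 4→F, 5→J, 6→A, 7→H, 8→B.
By Hall's marriage theorem, this means |N(S)| ≥ |S| for every subset S, so no violating subset exists.

none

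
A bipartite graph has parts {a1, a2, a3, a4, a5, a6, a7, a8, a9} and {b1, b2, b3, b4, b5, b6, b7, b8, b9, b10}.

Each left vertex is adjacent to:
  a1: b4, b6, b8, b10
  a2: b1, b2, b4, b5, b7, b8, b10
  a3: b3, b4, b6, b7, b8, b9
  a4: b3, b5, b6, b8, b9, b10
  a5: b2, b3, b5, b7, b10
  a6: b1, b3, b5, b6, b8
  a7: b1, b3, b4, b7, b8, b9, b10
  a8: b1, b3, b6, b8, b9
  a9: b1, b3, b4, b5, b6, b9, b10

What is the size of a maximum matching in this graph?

A valid assignment of size 9: a1–b10, a2–b5, a3–b4, a4–b6, a5–b2, a6–b3, a7–b7, a8–b8, a9–b1.
All 9 left vertices are matched, so no larger matching exists.

9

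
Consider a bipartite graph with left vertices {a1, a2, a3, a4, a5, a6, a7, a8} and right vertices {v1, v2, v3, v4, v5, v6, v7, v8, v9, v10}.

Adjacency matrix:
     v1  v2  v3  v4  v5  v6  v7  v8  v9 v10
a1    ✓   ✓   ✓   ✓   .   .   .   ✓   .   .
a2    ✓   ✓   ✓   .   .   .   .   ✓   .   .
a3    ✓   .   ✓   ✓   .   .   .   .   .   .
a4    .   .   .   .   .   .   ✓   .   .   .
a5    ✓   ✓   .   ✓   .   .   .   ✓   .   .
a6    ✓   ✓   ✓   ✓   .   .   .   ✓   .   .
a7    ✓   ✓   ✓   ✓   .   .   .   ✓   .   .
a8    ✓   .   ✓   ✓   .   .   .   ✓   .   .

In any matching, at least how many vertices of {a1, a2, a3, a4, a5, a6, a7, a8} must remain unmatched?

One maximum matching: a1–v2, a2–v8, a3–v4, a4–v7, a5–v1, a6–v3.
The set {a1, a2, a3, a5, a6, a7, a8} has only 5 neighbours ({v1, v2, v3, v4, v8}), so by Hall's theorem at most 6 of the 8 left vertices can be matched.
That matches 6 of the 8, leaving 2 unmatched; no matching can do better.

2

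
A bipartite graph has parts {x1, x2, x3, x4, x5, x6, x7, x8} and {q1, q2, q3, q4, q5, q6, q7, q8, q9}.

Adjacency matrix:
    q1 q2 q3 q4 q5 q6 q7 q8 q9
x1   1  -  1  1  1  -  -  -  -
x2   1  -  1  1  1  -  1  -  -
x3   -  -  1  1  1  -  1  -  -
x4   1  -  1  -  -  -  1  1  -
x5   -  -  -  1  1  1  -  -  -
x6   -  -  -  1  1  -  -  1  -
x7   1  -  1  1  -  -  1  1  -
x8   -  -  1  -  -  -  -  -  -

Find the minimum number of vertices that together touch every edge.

7

The 7 edges x1–q1, x2–q7, x3–q3, x4–q8, x5–q6, x6–q5, x7–q4 form a matching, so any vertex cover needs at least 7 vertices (one per matched edge).
Conversely {x5, q1, q3, q4, q5, q7, q8} meets every edge and has exactly 7 vertices, so 7 is optimal.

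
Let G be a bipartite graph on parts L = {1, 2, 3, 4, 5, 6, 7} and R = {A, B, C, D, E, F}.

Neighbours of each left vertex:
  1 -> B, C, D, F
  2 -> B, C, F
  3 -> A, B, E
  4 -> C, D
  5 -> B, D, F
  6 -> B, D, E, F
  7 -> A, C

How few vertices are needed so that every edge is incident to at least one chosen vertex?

The 6 edges 1–F, 2–C, 3–A, 4–D, 5–B, 6–E form a matching, so any vertex cover needs at least 6 vertices (one per matched edge).
Conversely {A, B, C, D, E, F} meets every edge and has exactly 6 vertices, so 6 is optimal.

6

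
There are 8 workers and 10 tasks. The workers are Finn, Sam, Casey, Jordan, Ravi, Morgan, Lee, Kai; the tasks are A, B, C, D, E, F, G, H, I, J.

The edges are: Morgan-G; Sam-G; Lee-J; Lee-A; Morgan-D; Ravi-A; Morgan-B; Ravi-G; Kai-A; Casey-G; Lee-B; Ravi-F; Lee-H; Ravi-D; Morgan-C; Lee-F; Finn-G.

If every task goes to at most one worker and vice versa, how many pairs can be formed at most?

5

One maximum matching: Finn→G, Ravi→F, Morgan→B, Lee→J, Kai→A.
The set {Finn, Sam, Casey, Jordan} has only 1 neighbour ({G}), so by Hall's theorem at most 5 of the 8 workers can be matched.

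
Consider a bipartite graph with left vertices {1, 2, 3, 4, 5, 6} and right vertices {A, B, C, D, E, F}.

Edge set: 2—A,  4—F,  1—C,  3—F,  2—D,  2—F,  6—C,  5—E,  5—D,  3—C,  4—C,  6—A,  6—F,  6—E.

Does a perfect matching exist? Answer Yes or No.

The set {1, 3, 4} has only 2 neighbours ({C, F}), so by Hall's theorem at most 5 of the 6 left vertices can be matched.
Hence no matching covers every left vertex.

No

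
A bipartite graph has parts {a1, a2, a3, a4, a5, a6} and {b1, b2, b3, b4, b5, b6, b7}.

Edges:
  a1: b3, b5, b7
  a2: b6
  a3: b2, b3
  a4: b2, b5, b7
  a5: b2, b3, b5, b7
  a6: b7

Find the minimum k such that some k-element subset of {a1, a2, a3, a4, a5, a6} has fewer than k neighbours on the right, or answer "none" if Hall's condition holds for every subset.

Take S = {a1, a3, a4, a5, a6}. Its neighbourhood is {b2, b3, b5, b7}, so |N(S)| = 4 < |S| = 5.
Every subset of size less than 5 has at least as many neighbours as members, so 5 is the minimum.

5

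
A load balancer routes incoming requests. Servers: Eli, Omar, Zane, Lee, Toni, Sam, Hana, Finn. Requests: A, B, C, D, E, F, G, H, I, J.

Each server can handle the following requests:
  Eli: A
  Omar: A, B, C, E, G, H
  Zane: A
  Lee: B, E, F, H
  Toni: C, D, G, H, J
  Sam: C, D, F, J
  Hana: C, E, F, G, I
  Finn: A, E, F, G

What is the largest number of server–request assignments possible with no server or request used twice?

For example, pair Eli→A, Omar→G, Lee→H, Toni→J, Sam→C, Hana→F, Finn→E.
The set {Eli, Zane} has only 1 neighbour ({A}), so by Hall's theorem at most 7 of the 8 servers can be matched.

7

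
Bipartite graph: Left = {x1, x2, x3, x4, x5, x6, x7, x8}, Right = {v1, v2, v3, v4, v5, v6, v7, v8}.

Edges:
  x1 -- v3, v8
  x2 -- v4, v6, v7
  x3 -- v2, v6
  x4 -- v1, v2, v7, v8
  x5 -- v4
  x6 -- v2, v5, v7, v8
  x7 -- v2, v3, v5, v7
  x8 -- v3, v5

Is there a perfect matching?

Yes

For example, pair x1–v8, x2–v7, x3–v6, x4–v1, x5–v4, x6–v2, x7–v5, x8–v3.
Every left vertex is matched, so this is a perfect matching.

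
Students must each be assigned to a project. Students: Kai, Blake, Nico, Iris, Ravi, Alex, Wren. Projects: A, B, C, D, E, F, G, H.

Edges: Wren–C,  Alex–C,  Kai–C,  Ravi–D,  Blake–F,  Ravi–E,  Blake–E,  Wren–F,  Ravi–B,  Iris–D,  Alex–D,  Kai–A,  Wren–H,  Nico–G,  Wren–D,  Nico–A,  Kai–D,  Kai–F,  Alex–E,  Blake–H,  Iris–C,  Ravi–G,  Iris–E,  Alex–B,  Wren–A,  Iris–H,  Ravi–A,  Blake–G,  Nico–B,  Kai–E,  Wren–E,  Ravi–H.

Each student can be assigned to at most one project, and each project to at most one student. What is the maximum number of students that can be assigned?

7

One maximum matching: Kai→F, Blake→H, Nico→B, Iris→C, Ravi→G, Alex→E, Wren→A.
All 7 students are matched, so no larger matching exists.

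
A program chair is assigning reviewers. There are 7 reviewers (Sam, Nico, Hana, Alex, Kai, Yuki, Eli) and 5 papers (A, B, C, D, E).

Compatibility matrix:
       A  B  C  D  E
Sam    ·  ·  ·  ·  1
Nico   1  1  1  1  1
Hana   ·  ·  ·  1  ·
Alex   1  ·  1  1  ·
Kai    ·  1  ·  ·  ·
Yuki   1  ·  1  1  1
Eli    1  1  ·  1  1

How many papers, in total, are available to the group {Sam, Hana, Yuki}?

4

The union of neighbours of {Sam, Hana, Yuki} is {A, C, D, E}, which has 4 elements.
Since |N(S)| = 4 ≥ |S| = 3, Hall's condition holds for this subset.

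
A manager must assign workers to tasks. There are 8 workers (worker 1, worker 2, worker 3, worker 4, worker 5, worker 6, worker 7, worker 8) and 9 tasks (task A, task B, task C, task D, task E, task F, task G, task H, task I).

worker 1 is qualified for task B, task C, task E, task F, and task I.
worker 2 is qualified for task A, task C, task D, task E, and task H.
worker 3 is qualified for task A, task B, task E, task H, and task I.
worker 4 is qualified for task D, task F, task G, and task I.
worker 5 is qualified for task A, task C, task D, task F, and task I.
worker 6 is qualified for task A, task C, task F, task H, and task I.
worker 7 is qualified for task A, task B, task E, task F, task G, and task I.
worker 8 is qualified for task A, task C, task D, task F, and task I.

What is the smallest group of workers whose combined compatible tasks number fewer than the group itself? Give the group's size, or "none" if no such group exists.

none

A matching saturating every worker exists, for instance worker 1→task E, worker 2→task H, worker 3→task B, worker 4→task D, worker 5→task C, worker 6→task I, worker 7→task F, worker 8→task A.
By Hall's marriage theorem, this means |N(S)| ≥ |S| for every subset S, so no violating subset exists.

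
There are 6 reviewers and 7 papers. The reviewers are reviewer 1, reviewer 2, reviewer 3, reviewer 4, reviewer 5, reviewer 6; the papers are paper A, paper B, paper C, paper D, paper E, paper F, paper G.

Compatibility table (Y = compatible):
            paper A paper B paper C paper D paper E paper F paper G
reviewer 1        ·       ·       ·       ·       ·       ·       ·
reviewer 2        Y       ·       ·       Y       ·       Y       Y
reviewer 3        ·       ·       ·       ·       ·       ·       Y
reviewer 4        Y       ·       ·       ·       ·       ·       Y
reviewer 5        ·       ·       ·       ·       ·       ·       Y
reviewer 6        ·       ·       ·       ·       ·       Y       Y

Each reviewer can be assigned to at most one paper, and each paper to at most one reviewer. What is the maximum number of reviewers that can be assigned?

A valid assignment of size 4: reviewer 2→paper D, reviewer 3→paper G, reviewer 4→paper A, reviewer 6→paper F.
The set {reviewer 1, reviewer 3, reviewer 5} has only 1 neighbour ({paper G}), so by Hall's theorem at most 4 of the 6 reviewers can be matched.

4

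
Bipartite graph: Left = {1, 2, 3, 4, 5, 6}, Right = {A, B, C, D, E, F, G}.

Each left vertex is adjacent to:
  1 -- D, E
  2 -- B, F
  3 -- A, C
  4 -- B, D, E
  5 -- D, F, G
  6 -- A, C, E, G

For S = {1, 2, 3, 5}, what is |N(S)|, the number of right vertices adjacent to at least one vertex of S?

7

The union of neighbours of {1, 2, 3, 5} is {A, B, C, D, E, F, G}, which has 7 elements.
Since |N(S)| = 7 ≥ |S| = 4, Hall's condition holds for this subset.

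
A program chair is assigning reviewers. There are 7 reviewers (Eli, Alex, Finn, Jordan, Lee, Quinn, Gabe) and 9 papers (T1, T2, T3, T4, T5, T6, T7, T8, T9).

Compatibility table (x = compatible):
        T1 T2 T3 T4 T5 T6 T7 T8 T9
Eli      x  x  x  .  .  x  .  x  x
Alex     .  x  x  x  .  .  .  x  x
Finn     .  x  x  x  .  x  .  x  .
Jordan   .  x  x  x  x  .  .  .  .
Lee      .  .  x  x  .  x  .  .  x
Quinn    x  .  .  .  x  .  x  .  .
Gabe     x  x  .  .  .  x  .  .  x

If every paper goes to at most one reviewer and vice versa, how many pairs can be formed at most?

One maximum matching: Eli–T3, Alex–T8, Finn–T4, Jordan–T5, Lee–T6, Quinn–T7, Gabe–T9.
This saturates every reviewer, so 7 is the maximum.

7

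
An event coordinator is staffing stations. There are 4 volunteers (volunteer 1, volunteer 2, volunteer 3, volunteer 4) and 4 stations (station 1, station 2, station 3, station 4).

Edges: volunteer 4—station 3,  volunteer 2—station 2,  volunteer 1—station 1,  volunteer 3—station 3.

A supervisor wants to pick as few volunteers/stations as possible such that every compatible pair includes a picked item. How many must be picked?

3

The 3 edges volunteer 1–station 1, volunteer 2–station 2, volunteer 3–station 3 form a matching, so any vertex cover needs at least 3 vertices (one per matched edge).
Conversely {volunteer 1, volunteer 2, station 3} meets every edge and has exactly 3 vertices, so 3 is optimal.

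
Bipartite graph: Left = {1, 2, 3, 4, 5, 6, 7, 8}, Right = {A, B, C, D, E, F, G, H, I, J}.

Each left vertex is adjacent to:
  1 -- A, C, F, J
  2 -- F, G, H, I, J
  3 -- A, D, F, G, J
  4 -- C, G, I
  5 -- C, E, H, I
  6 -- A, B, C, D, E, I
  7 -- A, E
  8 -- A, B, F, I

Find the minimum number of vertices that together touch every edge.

The 8 edges 1–F, 2–H, 3–J, 4–G, 5–C, 6–A, 7–E, 8–I form a matching, so any vertex cover needs at least 8 vertices (one per matched edge).
Conversely {1, 2, 3, 4, 5, 6, 7, 8} meets every edge and has exactly 8 vertices, so 8 is optimal.

8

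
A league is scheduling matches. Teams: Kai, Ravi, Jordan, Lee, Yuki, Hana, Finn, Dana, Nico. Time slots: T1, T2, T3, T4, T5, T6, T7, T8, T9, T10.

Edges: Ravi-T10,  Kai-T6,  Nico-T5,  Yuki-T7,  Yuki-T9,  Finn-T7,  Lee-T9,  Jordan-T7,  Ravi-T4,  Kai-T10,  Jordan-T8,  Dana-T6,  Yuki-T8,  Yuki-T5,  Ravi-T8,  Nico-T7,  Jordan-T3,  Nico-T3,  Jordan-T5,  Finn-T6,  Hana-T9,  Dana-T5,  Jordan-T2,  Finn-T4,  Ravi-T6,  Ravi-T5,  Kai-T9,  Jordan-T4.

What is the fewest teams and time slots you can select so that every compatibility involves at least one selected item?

A maximum matching has 8 edges (e.g. Kai–T10, Ravi–T4, Jordan–T3, Lee–T9, Yuki–T8, Finn–T6, Dana–T5, Nico–T7).
By König's theorem the minimum vertex cover has the same size. One such cover is {Kai, Ravi, Jordan, Yuki, Finn, Dana, Nico, T9}.

8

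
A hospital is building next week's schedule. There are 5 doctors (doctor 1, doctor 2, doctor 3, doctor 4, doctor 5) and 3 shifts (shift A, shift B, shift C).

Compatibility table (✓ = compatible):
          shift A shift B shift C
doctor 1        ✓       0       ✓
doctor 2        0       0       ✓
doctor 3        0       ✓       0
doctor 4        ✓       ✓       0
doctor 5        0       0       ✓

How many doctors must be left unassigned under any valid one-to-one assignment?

2

One maximum matching: doctor 1→shift A, doctor 2→shift C, doctor 3→shift B.
The set {doctor 1, doctor 2, doctor 3, doctor 4, doctor 5} has only 3 neighbours ({shift A, shift B, shift C}), so by Hall's theorem at most 3 of the 5 doctors can be matched.
That matches 3 of the 5, leaving 2 unmatched; no matching can do better.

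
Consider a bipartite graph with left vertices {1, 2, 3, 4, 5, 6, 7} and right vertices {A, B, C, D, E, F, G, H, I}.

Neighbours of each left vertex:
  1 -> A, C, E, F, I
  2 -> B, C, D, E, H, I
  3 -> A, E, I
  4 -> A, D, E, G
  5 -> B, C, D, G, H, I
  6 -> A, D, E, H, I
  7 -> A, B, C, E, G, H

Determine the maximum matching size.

For example, pair 1-F, 2-E, 3-I, 4-D, 5-H, 6-A, 7-G.
This saturates every left vertex, so 7 is the maximum.

7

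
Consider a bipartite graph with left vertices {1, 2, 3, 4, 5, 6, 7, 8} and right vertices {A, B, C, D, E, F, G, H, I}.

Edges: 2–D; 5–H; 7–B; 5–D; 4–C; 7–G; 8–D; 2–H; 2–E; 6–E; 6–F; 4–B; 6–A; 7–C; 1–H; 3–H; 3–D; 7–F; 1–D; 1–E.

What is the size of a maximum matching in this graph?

For example, pair 1→E, 2→H, 3→D, 4→C, 6→F, 7→B.
The set {1, 2, 3, 5, 8} has only 3 neighbours ({D, E, H}), so by Hall's theorem at most 6 of the 8 left vertices can be matched.

6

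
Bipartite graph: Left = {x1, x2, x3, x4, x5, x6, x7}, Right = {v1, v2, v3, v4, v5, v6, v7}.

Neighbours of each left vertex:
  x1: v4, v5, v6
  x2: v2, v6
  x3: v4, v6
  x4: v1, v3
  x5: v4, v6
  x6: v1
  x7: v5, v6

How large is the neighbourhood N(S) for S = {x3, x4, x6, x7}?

5

The union of neighbours of {x3, x4, x6, x7} is {v1, v3, v4, v5, v6}, which has 5 elements.
Since |N(S)| = 5 ≥ |S| = 4, Hall's condition holds for this subset.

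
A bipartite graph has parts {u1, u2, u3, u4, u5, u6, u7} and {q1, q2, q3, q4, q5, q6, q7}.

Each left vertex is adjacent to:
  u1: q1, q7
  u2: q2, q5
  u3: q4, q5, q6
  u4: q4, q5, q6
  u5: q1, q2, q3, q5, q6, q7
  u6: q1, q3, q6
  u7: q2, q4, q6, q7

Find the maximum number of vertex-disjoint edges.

For example, pair u1-q1, u2-q2, u3-q4, u4-q5, u5-q7, u6-q3, u7-q6.
All 7 left vertices are matched, so no larger matching exists.

7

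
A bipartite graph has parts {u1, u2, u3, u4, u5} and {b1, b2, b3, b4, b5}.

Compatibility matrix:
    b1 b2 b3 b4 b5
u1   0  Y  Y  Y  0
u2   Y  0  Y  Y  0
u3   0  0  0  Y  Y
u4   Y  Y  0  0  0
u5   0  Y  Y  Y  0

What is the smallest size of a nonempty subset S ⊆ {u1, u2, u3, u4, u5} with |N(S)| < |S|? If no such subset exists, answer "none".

none

A matching saturating every left vertex exists, for instance u1→b2, u2→b4, u3→b5, u4→b1, u5→b3.
By Hall's marriage theorem, this means |N(S)| ≥ |S| for every subset S, so no violating subset exists.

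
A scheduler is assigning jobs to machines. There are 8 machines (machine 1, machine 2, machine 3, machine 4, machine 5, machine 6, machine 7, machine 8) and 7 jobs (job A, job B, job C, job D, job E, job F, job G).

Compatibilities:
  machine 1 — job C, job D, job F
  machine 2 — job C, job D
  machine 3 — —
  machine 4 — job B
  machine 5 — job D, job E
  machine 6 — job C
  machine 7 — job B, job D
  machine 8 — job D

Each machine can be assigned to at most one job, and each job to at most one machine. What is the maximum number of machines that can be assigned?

A valid assignment of size 5: machine 1→job F, machine 2→job D, machine 4→job B, machine 5→job E, machine 6→job C.
The set {machine 2, machine 3, machine 4, machine 6, machine 7, machine 8} has only 3 neighbours ({job B, job C, job D}), so by Hall's theorem at most 5 of the 8 machines can be matched.

5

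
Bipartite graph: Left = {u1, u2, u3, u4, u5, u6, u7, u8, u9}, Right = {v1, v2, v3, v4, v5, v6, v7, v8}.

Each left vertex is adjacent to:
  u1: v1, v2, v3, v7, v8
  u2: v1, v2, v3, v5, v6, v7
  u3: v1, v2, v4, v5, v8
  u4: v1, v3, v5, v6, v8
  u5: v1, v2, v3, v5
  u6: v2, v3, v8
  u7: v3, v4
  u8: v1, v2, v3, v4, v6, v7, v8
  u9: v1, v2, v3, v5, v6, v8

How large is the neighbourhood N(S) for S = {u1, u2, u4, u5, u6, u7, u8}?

The union of neighbours of {u1, u2, u4, u5, u6, u7, u8} is {v1, v2, v3, v4, v5, v6, v7, v8}, which has 8 elements.
Since |N(S)| = 8 ≥ |S| = 7, Hall's condition holds for this subset.

8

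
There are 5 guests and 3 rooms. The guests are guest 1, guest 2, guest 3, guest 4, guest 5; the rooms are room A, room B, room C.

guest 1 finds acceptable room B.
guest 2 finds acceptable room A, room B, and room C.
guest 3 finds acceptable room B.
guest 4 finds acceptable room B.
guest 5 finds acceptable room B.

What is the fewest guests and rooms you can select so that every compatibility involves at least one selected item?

2

A maximum matching has 2 edges (e.g. guest 1–room B, guest 2–room C).
By König's theorem the minimum vertex cover has the same size. One such cover is {guest 2, room B}.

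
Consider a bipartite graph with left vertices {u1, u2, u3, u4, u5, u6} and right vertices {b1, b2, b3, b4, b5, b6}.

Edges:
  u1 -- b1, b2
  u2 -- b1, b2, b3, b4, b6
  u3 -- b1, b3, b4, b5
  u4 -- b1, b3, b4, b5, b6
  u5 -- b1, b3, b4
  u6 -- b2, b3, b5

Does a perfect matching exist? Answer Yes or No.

Yes

One maximum matching: u1-b2, u2-b6, u3-b5, u4-b1, u5-b4, u6-b3.
Every left vertex is matched, so this is a perfect matching.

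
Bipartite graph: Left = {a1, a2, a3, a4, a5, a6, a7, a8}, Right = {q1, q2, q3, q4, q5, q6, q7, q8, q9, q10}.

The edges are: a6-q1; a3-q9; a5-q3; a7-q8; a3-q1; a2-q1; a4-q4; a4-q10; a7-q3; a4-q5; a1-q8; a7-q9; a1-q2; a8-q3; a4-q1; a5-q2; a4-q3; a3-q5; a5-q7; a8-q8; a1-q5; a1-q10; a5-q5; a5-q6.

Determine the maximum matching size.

7

A valid assignment of size 7: a1→q2, a2→q1, a3→q5, a4→q4, a5→q6, a7→q9, a8→q8.
The set {a2, a6} has only 1 neighbour ({q1}), so by Hall's theorem at most 7 of the 8 left vertices can be matched.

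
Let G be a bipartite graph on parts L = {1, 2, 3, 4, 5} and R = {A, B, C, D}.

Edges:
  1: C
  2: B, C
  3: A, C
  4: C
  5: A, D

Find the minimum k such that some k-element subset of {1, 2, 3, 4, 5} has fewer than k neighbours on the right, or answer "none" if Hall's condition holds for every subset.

2

Take S = {1, 4}. Its neighbourhood is {C}, so |N(S)| = 1 < |S| = 2.
No single vertex violates Hall's condition since each has at least one neighbour, so 2 is the minimum.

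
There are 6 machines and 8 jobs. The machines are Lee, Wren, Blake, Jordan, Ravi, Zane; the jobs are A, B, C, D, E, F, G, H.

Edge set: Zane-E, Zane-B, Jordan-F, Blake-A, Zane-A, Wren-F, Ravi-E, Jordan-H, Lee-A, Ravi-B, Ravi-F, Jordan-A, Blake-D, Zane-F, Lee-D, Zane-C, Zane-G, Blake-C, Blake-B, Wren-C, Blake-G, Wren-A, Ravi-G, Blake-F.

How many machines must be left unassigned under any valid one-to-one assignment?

0

One maximum matching: Lee-D, Wren-C, Blake-A, Jordan-F, Ravi-B, Zane-G.
This saturates every machine, so 6 is the maximum.
That matches 6 of the 6, leaving 0 unmatched; no matching can do better.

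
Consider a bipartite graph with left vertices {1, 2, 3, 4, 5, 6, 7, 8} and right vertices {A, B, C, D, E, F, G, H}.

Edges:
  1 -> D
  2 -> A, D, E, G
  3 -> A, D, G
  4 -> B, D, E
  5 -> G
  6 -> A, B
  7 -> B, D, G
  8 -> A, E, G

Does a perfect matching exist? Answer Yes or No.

The set {1, 2, 3, 4, 5, 6, 7, 8} has only 5 neighbours ({A, B, D, E, G}), so by Hall's theorem at most 5 of the 8 left vertices can be matched.
Hence no matching covers every left vertex.

No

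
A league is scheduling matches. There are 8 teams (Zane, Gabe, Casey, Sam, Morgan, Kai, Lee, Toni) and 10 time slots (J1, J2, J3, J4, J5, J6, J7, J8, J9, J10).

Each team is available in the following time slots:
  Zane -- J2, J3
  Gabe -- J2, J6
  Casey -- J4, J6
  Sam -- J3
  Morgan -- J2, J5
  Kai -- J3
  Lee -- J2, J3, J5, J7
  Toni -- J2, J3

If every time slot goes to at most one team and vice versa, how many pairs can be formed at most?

6

One maximum matching: Zane–J2, Gabe–J6, Casey–J4, Sam–J3, Morgan–J5, Lee–J7.
The set {Zane, Sam, Kai, Toni} has only 2 neighbours ({J2, J3}), so by Hall's theorem at most 6 of the 8 teams can be matched.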